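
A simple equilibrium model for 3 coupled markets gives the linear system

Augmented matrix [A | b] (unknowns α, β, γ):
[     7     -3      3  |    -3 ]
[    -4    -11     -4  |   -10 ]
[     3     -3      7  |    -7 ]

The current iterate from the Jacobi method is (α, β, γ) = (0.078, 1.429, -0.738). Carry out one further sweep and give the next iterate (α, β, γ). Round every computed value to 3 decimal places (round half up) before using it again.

(0.500, 1.149, -0.421)

One sweep:
  α = (-3 - (-3)·1.429 - (3)·-0.738) / (7) = 0.500
  β = (-10 - (-4)·0.078 - (-4)·-0.738) / (-11) = 1.149
  γ = (-7 - (3)·0.078 - (-3)·1.429) / (7) = -0.421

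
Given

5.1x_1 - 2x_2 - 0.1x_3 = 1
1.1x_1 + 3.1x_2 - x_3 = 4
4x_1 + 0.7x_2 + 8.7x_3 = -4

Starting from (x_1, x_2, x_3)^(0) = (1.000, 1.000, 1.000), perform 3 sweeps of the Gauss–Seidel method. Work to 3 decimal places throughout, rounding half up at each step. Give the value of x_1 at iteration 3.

0.477

Iteration 1:
  x_1 = (1 - (-2)·1.000 - (-0.1)·1.000) / (5.1) = 0.608
  x_2 = (4 - (1.1)·0.608 - (-1)·1.000) / (3.1) = 1.397
  x_3 = (-4 - (4)·0.608 - (0.7)·1.397) / (8.7) = -0.852
Iteration 2:
  x_1 = (1 - (-2)·1.397 - (-0.1)·-0.852) / (5.1) = 0.727
  x_2 = (4 - (1.1)·0.727 - (-1)·-0.852) / (3.1) = 0.758
  x_3 = (-4 - (4)·0.727 - (0.7)·0.758) / (8.7) = -0.855
Iteration 3:
  x_1 = (1 - (-2)·0.758 - (-0.1)·-0.855) / (5.1) = 0.477
  x_2 = (4 - (1.1)·0.477 - (-1)·-0.855) / (3.1) = 0.845
  x_3 = (-4 - (4)·0.477 - (0.7)·0.845) / (8.7) = -0.747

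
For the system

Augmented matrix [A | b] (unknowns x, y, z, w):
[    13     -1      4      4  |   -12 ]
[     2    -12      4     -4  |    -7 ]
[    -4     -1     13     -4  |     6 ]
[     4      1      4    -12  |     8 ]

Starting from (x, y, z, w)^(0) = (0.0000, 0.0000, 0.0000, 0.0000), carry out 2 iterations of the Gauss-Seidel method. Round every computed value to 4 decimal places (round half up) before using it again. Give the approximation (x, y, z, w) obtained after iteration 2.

Iteration 1:
  x = (-12 - (-1)·0.0000 - (4)·0.0000 - (4)·0.0000) / (13) = -0.9231
  y = (-7 - (2)·-0.9231 - (4)·0.0000 - (-4)·0.0000) / (-12) = 0.4295
  z = (6 - (-4)·-0.9231 - (-1)·0.4295 - (-4)·0.0000) / (13) = 0.2105
  w = (8 - (4)·-0.9231 - (1)·0.4295 - (4)·0.2105) / (-12) = -0.8684
Iteration 2:
  x = (-12 - (-1)·0.4295 - (4)·0.2105 - (4)·-0.8684) / (13) = -0.6876
  y = (-7 - (2)·-0.6876 - (4)·0.2105 - (-4)·-0.8684) / (-12) = 0.8284
  z = (6 - (-4)·-0.6876 - (-1)·0.8284 - (-4)·-0.8684) / (13) = 0.0465
  w = (8 - (4)·-0.6876 - (1)·0.8284 - (4)·0.0465) / (-12) = -0.8113

(-0.6876, 0.8284, 0.0465, -0.8113)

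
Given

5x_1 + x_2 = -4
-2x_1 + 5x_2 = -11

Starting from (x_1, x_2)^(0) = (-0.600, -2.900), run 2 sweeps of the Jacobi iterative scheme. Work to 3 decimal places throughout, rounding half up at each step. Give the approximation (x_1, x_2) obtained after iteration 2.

(-0.312, -2.288)

Iteration 1:
  x_1 = (-4 - (1)·-2.900) / (5) = -0.220
  x_2 = (-11 - (-2)·-0.600) / (5) = -2.440
Iteration 2:
  x_1 = (-4 - (1)·-2.440) / (5) = -0.312
  x_2 = (-11 - (-2)·-0.220) / (5) = -2.288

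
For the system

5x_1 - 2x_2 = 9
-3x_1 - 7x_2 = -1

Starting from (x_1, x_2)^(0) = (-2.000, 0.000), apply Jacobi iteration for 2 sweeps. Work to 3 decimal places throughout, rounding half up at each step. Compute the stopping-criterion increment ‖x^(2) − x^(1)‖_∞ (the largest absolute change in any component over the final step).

1.629

Iteration 1:
  x_1 = (9 - (-2)·0.000) / (5) = 1.800
  x_2 = (-1 - (-3)·-2.000) / (-7) = 1.000
Iteration 2:
  x_1 = (9 - (-2)·1.000) / (5) = 2.200
  x_2 = (-1 - (-3)·1.800) / (-7) = -0.629
Change: (0.400, -1.629) → max |·| = 1.629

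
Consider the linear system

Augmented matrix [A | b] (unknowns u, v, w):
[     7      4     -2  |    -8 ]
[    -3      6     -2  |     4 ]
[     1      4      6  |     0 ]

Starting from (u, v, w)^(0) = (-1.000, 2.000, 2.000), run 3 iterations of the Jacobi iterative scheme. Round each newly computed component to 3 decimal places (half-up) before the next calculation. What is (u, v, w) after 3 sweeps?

Iteration 1:
  u = (-8 - (4)·2.000 - (-2)·2.000) / (7) = -1.714
  v = (4 - (-3)·-1.000 - (-2)·2.000) / (6) = 0.833
  w = (0 - (1)·-1.000 - (4)·2.000) / (6) = -1.167
Iteration 2:
  u = (-8 - (4)·0.833 - (-2)·-1.167) / (7) = -1.952
  v = (4 - (-3)·-1.714 - (-2)·-1.167) / (6) = -0.579
  w = (0 - (1)·-1.714 - (4)·0.833) / (6) = -0.270
Iteration 3:
  u = (-8 - (4)·-0.579 - (-2)·-0.270) / (7) = -0.889
  v = (4 - (-3)·-1.952 - (-2)·-0.270) / (6) = -0.399
  w = (0 - (1)·-1.952 - (4)·-0.579) / (6) = 0.711

(-0.889, -0.399, 0.711)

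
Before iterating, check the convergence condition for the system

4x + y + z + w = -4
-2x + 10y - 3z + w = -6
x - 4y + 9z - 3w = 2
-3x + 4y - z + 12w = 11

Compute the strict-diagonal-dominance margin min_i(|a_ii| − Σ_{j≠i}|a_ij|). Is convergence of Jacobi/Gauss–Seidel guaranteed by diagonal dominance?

row 1: |4| − (1+1+1) = 1
row 2: |10| − (2+3+1) = 4
row 3: |9| − (1+4+3) = 1
row 4: |12| − (3+4+1) = 4
minimum over rows = 1 → strictly diagonally dominant (convergence guaranteed)

1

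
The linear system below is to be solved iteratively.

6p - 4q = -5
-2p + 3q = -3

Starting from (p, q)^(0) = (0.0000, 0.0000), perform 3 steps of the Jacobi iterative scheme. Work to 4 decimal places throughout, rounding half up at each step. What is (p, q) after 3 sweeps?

(-1.8703, -2.0000)

Iteration 1:
  p = (-5 - (-4)·0.0000) / (6) = -0.8333
  q = (-3 - (-2)·0.0000) / (3) = -1.0000
Iteration 2:
  p = (-5 - (-4)·-1.0000) / (6) = -1.5000
  q = (-3 - (-2)·-0.8333) / (3) = -1.5555
Iteration 3:
  p = (-5 - (-4)·-1.5555) / (6) = -1.8703
  q = (-3 - (-2)·-1.5000) / (3) = -2.0000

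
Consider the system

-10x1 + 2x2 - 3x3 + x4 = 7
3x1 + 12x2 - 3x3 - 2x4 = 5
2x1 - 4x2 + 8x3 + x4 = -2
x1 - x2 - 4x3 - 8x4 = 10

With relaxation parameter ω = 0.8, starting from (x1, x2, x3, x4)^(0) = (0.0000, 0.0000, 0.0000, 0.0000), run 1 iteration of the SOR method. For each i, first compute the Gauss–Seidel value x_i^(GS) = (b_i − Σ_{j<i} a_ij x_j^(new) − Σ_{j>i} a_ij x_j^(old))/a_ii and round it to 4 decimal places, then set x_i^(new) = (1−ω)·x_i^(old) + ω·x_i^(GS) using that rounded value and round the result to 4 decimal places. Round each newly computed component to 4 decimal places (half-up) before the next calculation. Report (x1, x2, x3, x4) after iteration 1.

Iteration 1:
  x1: GS value = (7 - (2)·0.0000 - (-3)·0.0000 - (1)·0.0000) / (-10) = -0.7000;  x1 ← (1−ω)·0.0000 + ω·-0.7000 = -0.5600
  x2: GS value = (5 - (3)·-0.5600 - (-3)·0.0000 - (-2)·0.0000) / (12) = 0.5567;  x2 ← (1−ω)·0.0000 + ω·0.5567 = 0.4454
  x3: GS value = (-2 - (2)·-0.5600 - (-4)·0.4454 - (1)·0.0000) / (8) = 0.1127;  x3 ← (1−ω)·0.0000 + ω·0.1127 = 0.0902
  x4: GS value = (10 - (1)·-0.5600 - (-1)·0.4454 - (-4)·0.0902) / (-8) = -1.4208;  x4 ← (1−ω)·0.0000 + ω·-1.4208 = -1.1366

(-0.5600, 0.4454, 0.0902, -1.1366)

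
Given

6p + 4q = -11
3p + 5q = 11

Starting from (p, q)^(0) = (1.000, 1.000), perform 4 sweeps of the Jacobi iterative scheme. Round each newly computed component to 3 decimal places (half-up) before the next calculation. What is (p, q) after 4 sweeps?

Iteration 1:
  p = (-11 - (4)·1.000) / (6) = -2.500
  q = (11 - (3)·1.000) / (5) = 1.600
Iteration 2:
  p = (-11 - (4)·1.600) / (6) = -2.900
  q = (11 - (3)·-2.500) / (5) = 3.700
Iteration 3:
  p = (-11 - (4)·3.700) / (6) = -4.300
  q = (11 - (3)·-2.900) / (5) = 3.940
Iteration 4:
  p = (-11 - (4)·3.940) / (6) = -4.460
  q = (11 - (3)·-4.300) / (5) = 4.780

(-4.460, 4.780)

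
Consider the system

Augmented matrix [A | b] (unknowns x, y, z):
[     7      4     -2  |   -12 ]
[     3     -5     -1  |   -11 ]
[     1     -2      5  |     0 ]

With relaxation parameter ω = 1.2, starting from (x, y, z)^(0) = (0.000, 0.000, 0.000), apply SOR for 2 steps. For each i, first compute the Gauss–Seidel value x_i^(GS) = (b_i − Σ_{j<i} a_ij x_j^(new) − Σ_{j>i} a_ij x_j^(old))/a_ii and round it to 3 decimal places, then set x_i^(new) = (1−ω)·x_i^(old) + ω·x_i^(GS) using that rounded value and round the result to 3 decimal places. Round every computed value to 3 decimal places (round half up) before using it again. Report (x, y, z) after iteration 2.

(-2.081, 0.657, 0.605)

Iteration 1:
  x: GS value = (-12 - (4)·0.000 - (-2)·0.000) / (7) = -1.714;  x ← (1−ω)·0.000 + ω·-1.714 = -2.057
  y: GS value = (-11 - (3)·-2.057 - (-1)·0.000) / (-5) = 0.966;  y ← (1−ω)·0.000 + ω·0.966 = 1.159
  z: GS value = (0 - (1)·-2.057 - (-2)·1.159) / (5) = 0.875;  z ← (1−ω)·0.000 + ω·0.875 = 1.050
Iteration 2:
  x: GS value = (-12 - (4)·1.159 - (-2)·1.050) / (7) = -2.077;  x ← (1−ω)·-2.057 + ω·-2.077 = -2.081
  y: GS value = (-11 - (3)·-2.081 - (-1)·1.050) / (-5) = 0.741;  y ← (1−ω)·1.159 + ω·0.741 = 0.657
  z: GS value = (0 - (1)·-2.081 - (-2)·0.657) / (5) = 0.679;  z ← (1−ω)·1.050 + ω·0.679 = 0.605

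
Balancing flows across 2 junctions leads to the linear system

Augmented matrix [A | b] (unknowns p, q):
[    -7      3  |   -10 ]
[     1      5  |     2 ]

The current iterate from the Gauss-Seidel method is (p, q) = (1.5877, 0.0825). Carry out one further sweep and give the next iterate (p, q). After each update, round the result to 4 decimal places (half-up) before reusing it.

One sweep:
  p = (-10 - (3)·0.0825) / (-7) = 1.4639
  q = (2 - (1)·1.4639) / (5) = 0.1072

(1.4639, 0.1072)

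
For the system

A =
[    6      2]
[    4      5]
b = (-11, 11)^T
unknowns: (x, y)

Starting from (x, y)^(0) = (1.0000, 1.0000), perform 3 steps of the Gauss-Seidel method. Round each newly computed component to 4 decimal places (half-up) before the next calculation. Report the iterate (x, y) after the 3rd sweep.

Iteration 1:
  x = (-11 - (2)·1.0000) / (6) = -2.1667
  y = (11 - (4)·-2.1667) / (5) = 3.9334
Iteration 2:
  x = (-11 - (2)·3.9334) / (6) = -3.1445
  y = (11 - (4)·-3.1445) / (5) = 4.7156
Iteration 3:
  x = (-11 - (2)·4.7156) / (6) = -3.4052
  y = (11 - (4)·-3.4052) / (5) = 4.9242

(-3.4052, 4.9242)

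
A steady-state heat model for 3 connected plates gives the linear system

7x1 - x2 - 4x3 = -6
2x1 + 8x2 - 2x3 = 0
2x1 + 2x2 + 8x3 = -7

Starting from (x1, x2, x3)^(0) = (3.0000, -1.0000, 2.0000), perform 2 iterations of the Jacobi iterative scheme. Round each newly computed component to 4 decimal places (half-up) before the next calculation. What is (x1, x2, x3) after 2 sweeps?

Iteration 1:
  x1 = (-6 - (-1)·-1.0000 - (-4)·2.0000) / (7) = 0.1429
  x2 = (0 - (2)·3.0000 - (-2)·2.0000) / (8) = -0.2500
  x3 = (-7 - (2)·3.0000 - (2)·-1.0000) / (8) = -1.3750
Iteration 2:
  x1 = (-6 - (-1)·-0.2500 - (-4)·-1.3750) / (7) = -1.6786
  x2 = (0 - (2)·0.1429 - (-2)·-1.3750) / (8) = -0.3795
  x3 = (-7 - (2)·0.1429 - (2)·-0.2500) / (8) = -0.8482

(-1.6786, -0.3795, -0.8482)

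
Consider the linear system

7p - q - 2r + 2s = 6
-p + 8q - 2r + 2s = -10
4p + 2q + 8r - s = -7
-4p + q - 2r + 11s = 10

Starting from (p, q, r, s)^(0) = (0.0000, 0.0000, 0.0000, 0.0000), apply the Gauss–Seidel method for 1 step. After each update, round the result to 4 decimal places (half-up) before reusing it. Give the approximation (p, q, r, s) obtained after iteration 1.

Iteration 1:
  p = (6 - (-1)·0.0000 - (-2)·0.0000 - (2)·0.0000) / (7) = 0.8571
  q = (-10 - (-1)·0.8571 - (-2)·0.0000 - (2)·0.0000) / (8) = -1.1429
  r = (-7 - (4)·0.8571 - (2)·-1.1429 - (-1)·0.0000) / (8) = -1.0178
  s = (10 - (-4)·0.8571 - (1)·-1.1429 - (-2)·-1.0178) / (11) = 1.1396

(0.8571, -1.1429, -1.0178, 1.1396)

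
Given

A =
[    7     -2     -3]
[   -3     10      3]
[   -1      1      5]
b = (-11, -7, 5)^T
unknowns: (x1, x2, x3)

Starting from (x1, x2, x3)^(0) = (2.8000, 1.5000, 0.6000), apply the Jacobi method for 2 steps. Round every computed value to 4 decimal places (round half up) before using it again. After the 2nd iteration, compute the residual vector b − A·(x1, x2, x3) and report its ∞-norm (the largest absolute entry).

3.8944

Iteration 1:
  x1 = (-11 - (-2)·1.5000 - (-3)·0.6000) / (7) = -0.8857
  x2 = (-7 - (-3)·2.8000 - (3)·0.6000) / (10) = -0.0400
  x3 = (5 - (-1)·2.8000 - (1)·1.5000) / (5) = 1.2600
Iteration 2:
  x1 = (-11 - (-2)·-0.0400 - (-3)·1.2600) / (7) = -1.0429
  x2 = (-7 - (-3)·-0.8857 - (3)·1.2600) / (10) = -1.3437
  x3 = (5 - (-1)·-0.8857 - (1)·-0.0400) / (5) = 0.8309
Residual b − A·x = (-3.8944, 0.8156, 1.1463); ∞-norm = 3.8944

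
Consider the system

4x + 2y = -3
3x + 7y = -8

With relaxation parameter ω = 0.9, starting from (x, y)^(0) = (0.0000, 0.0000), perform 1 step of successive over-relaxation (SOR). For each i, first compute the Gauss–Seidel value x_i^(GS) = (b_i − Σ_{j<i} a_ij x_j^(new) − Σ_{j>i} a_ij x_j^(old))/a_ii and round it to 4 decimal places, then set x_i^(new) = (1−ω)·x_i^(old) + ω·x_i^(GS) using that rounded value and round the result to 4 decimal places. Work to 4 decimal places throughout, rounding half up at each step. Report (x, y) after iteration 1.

(-0.6750, -0.7682)

Iteration 1:
  x: GS value = (-3 - (2)·0.0000) / (4) = -0.7500;  x ← (1−ω)·0.0000 + ω·-0.7500 = -0.6750
  y: GS value = (-8 - (3)·-0.6750) / (7) = -0.8536;  y ← (1−ω)·0.0000 + ω·-0.8536 = -0.7682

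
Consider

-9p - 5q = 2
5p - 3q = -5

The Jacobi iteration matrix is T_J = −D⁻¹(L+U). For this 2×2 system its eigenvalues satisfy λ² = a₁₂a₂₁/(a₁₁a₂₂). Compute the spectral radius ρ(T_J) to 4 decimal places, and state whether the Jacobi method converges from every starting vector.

a₁₂a₂₁/(a₁₁a₂₂) = (-5)·(5) / ((-9)·(-3)) = -0.925926
ρ = √|-0.925926| = √0.925926 = 0.9623
ρ < 1, so Jacobi converges

0.9623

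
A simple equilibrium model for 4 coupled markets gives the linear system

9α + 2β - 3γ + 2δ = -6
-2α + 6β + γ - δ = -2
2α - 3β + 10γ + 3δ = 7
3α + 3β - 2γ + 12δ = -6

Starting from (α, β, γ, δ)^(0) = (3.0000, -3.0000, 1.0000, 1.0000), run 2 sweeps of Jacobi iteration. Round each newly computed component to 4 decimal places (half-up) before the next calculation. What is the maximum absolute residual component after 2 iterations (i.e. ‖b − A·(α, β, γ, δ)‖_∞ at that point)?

Iteration 1:
  α = (-6 - (2)·-3.0000 - (-3)·1.0000 - (2)·1.0000) / (9) = 0.1111
  β = (-2 - (-2)·3.0000 - (1)·1.0000 - (-1)·1.0000) / (6) = 0.6667
  γ = (7 - (2)·3.0000 - (-3)·-3.0000 - (3)·1.0000) / (10) = -1.1000
  δ = (-6 - (3)·3.0000 - (3)·-3.0000 - (-2)·1.0000) / (12) = -0.3333
Iteration 2:
  α = (-6 - (2)·0.6667 - (-3)·-1.1000 - (2)·-0.3333) / (9) = -1.1074
  β = (-2 - (-2)·0.1111 - (1)·-1.1000 - (-1)·-0.3333) / (6) = -0.1685
  γ = (7 - (2)·0.1111 - (-3)·0.6667 - (3)·-0.3333) / (10) = 0.9778
  δ = (-6 - (3)·0.1111 - (3)·0.6667 - (-2)·-1.1000) / (12) = -0.8778
Residual b − A·x = (8.9926, -5.0594, 1.5647, 10.3169); ∞-norm = 10.3169

10.3169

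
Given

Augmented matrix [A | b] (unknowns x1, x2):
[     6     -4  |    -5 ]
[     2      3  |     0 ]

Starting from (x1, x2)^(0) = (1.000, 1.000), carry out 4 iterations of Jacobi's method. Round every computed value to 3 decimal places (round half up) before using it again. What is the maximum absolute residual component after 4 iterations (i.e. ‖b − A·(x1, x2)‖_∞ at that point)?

Iteration 1:
  x1 = (-5 - (-4)·1.000) / (6) = -0.167
  x2 = (0 - (2)·1.000) / (3) = -0.667
Iteration 2:
  x1 = (-5 - (-4)·-0.667) / (6) = -1.278
  x2 = (0 - (2)·-0.167) / (3) = 0.111
Iteration 3:
  x1 = (-5 - (-4)·0.111) / (6) = -0.759
  x2 = (0 - (2)·-1.278) / (3) = 0.852
Iteration 4:
  x1 = (-5 - (-4)·0.852) / (6) = -0.265
  x2 = (0 - (2)·-0.759) / (3) = 0.506
Residual b − A·x = (-1.386, -0.988); ∞-norm = 1.386

1.386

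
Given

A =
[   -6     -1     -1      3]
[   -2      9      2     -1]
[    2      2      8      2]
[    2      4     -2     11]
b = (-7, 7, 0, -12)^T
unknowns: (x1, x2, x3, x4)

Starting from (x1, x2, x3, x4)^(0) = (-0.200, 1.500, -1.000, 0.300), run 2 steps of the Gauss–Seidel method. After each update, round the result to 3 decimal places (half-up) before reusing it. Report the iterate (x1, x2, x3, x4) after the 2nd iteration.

Iteration 1:
  x1 = (-7 - (-1)·1.500 - (-1)·-1.000 - (3)·0.300) / (-6) = 1.233
  x2 = (7 - (-2)·1.233 - (2)·-1.000 - (-1)·0.300) / (9) = 1.307
  x3 = (0 - (2)·1.233 - (2)·1.307 - (2)·0.300) / (8) = -0.710
  x4 = (-12 - (2)·1.233 - (4)·1.307 - (-2)·-0.710) / (11) = -1.919
Iteration 2:
  x1 = (-7 - (-1)·1.307 - (-1)·-0.710 - (3)·-1.919) / (-6) = 0.108
  x2 = (7 - (-2)·0.108 - (2)·-0.710 - (-1)·-1.919) / (9) = 0.746
  x3 = (0 - (2)·0.108 - (2)·0.746 - (2)·-1.919) / (8) = 0.266
  x4 = (-12 - (2)·0.108 - (4)·0.746 - (-2)·0.266) / (11) = -1.333

(0.108, 0.746, 0.266, -1.333)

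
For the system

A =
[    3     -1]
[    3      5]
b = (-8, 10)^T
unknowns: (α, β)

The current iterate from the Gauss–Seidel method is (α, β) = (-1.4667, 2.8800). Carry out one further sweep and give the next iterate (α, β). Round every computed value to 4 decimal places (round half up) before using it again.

(-1.7067, 3.0240)

One sweep:
  α = (-8 - (-1)·2.8800) / (3) = -1.7067
  β = (10 - (3)·-1.7067) / (5) = 3.0240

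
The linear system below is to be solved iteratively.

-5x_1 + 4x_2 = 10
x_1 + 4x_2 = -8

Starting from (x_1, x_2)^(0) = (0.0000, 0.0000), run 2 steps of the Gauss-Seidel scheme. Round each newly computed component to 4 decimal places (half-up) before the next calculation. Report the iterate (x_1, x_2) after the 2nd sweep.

(-3.2000, -1.2000)

Iteration 1:
  x_1 = (10 - (4)·0.0000) / (-5) = -2.0000
  x_2 = (-8 - (1)·-2.0000) / (4) = -1.5000
Iteration 2:
  x_1 = (10 - (4)·-1.5000) / (-5) = -3.2000
  x_2 = (-8 - (1)·-3.2000) / (4) = -1.2000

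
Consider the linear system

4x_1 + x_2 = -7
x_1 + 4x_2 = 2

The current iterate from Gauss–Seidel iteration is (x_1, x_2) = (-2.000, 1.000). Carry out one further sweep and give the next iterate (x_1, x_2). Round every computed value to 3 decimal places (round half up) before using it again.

(-2.000, 1.000)

One sweep:
  x_1 = (-7 - (1)·1.000) / (4) = -2.000
  x_2 = (2 - (1)·-2.000) / (4) = 1.000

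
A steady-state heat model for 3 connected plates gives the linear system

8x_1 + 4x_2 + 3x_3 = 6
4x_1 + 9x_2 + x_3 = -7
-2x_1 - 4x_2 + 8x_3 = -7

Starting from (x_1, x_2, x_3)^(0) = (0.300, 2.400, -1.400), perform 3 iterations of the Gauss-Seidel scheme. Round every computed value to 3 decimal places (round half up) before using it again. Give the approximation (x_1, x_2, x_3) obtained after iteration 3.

(1.845, -1.469, -1.148)

Iteration 1:
  x_1 = (6 - (4)·2.400 - (3)·-1.400) / (8) = 0.075
  x_2 = (-7 - (4)·0.075 - (1)·-1.400) / (9) = -0.656
  x_3 = (-7 - (-2)·0.075 - (-4)·-0.656) / (8) = -1.184
Iteration 2:
  x_1 = (6 - (4)·-0.656 - (3)·-1.184) / (8) = 1.522
  x_2 = (-7 - (4)·1.522 - (1)·-1.184) / (9) = -1.323
  x_3 = (-7 - (-2)·1.522 - (-4)·-1.323) / (8) = -1.156
Iteration 3:
  x_1 = (6 - (4)·-1.323 - (3)·-1.156) / (8) = 1.845
  x_2 = (-7 - (4)·1.845 - (1)·-1.156) / (9) = -1.469
  x_3 = (-7 - (-2)·1.845 - (-4)·-1.469) / (8) = -1.148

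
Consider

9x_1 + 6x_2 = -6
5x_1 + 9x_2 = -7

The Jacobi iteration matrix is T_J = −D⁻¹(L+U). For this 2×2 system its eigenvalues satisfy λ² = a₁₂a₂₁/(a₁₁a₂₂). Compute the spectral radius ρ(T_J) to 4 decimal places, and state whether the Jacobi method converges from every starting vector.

a₁₂a₂₁/(a₁₁a₂₂) = (6)·(5) / ((9)·(9)) = 0.370370
ρ = √|0.370370| = √0.370370 = 0.6086
ρ < 1, so Jacobi converges

0.6086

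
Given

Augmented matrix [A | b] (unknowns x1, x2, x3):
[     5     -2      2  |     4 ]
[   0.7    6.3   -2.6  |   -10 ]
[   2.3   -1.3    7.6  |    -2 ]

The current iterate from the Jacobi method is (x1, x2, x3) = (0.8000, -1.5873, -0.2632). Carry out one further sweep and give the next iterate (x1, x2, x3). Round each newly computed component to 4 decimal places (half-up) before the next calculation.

(0.2704, -1.7848, -0.7768)

One sweep:
  x1 = (4 - (-2)·-1.5873 - (2)·-0.2632) / (5) = 0.2704
  x2 = (-10 - (0.7)·0.8000 - (-2.6)·-0.2632) / (6.3) = -1.7848
  x3 = (-2 - (2.3)·0.8000 - (-1.3)·-1.5873) / (7.6) = -0.7768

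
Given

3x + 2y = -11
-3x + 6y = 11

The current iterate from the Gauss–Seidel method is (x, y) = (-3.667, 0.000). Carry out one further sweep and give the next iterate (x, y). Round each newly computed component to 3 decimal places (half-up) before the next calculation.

(-3.667, 0.000)

One sweep:
  x = (-11 - (2)·0.000) / (3) = -3.667
  y = (11 - (-3)·-3.667) / (6) = 0.000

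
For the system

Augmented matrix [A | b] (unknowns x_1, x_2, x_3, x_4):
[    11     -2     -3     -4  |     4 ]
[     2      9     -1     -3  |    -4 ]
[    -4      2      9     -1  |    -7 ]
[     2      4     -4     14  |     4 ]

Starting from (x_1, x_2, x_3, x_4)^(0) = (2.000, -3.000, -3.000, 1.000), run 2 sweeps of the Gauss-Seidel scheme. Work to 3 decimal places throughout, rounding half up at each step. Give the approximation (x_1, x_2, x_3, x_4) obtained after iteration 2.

(0.145, -0.504, -0.578, 0.244)

Iteration 1:
  x_1 = (4 - (-2)·-3.000 - (-3)·-3.000 - (-4)·1.000) / (11) = -0.636
  x_2 = (-4 - (2)·-0.636 - (-1)·-3.000 - (-3)·1.000) / (9) = -0.303
  x_3 = (-7 - (-4)·-0.636 - (2)·-0.303 - (-1)·1.000) / (9) = -0.882
  x_4 = (4 - (2)·-0.636 - (4)·-0.303 - (-4)·-0.882) / (14) = 0.211
Iteration 2:
  x_1 = (4 - (-2)·-0.303 - (-3)·-0.882 - (-4)·0.211) / (11) = 0.145
  x_2 = (-4 - (2)·0.145 - (-1)·-0.882 - (-3)·0.211) / (9) = -0.504
  x_3 = (-7 - (-4)·0.145 - (2)·-0.504 - (-1)·0.211) / (9) = -0.578
  x_4 = (4 - (2)·0.145 - (4)·-0.504 - (-4)·-0.578) / (14) = 0.244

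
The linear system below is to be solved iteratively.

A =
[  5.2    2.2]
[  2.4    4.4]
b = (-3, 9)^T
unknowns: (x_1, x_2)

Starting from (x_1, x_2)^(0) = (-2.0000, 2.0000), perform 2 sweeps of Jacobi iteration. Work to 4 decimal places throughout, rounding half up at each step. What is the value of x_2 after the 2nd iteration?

2.8217

Iteration 1:
  x_1 = (-3 - (2.2)·2.0000) / (5.2) = -1.4231
  x_2 = (9 - (2.4)·-2.0000) / (4.4) = 3.1364
Iteration 2:
  x_1 = (-3 - (2.2)·3.1364) / (5.2) = -1.9039
  x_2 = (9 - (2.4)·-1.4231) / (4.4) = 2.8217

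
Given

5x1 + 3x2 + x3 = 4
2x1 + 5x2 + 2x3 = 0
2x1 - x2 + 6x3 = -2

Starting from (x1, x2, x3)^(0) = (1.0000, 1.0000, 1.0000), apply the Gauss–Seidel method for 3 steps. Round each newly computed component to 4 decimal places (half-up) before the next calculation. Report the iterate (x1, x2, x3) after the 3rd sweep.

Iteration 1:
  x1 = (4 - (3)·1.0000 - (1)·1.0000) / (5) = 0.0000
  x2 = (0 - (2)·0.0000 - (2)·1.0000) / (5) = -0.4000
  x3 = (-2 - (2)·0.0000 - (-1)·-0.4000) / (6) = -0.4000
Iteration 2:
  x1 = (4 - (3)·-0.4000 - (1)·-0.4000) / (5) = 1.1200
  x2 = (0 - (2)·1.1200 - (2)·-0.4000) / (5) = -0.2880
  x3 = (-2 - (2)·1.1200 - (-1)·-0.2880) / (6) = -0.7547
Iteration 3:
  x1 = (4 - (3)·-0.2880 - (1)·-0.7547) / (5) = 1.1237
  x2 = (0 - (2)·1.1237 - (2)·-0.7547) / (5) = -0.1476
  x3 = (-2 - (2)·1.1237 - (-1)·-0.1476) / (6) = -0.7325

(1.1237, -0.1476, -0.7325)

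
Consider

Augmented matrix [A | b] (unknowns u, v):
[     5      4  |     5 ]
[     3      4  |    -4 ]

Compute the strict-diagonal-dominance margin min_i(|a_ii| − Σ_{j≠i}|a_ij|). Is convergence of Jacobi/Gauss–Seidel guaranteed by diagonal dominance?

1

row 1: |5| − (4) = 1
row 2: |4| − (3) = 1
minimum over rows = 1 → strictly diagonally dominant (convergence guaranteed)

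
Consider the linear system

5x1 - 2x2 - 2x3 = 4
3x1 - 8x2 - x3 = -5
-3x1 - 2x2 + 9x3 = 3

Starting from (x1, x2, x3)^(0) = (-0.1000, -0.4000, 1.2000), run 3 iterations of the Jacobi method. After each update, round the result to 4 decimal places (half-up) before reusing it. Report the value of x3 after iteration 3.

Iteration 1:
  x1 = (4 - (-2)·-0.4000 - (-2)·1.2000) / (5) = 1.1200
  x2 = (-5 - (3)·-0.1000 - (-1)·1.2000) / (-8) = 0.4375
  x3 = (3 - (-3)·-0.1000 - (-2)·-0.4000) / (9) = 0.2111
Iteration 2:
  x1 = (4 - (-2)·0.4375 - (-2)·0.2111) / (5) = 1.0594
  x2 = (-5 - (3)·1.1200 - (-1)·0.2111) / (-8) = 1.0186
  x3 = (3 - (-3)·1.1200 - (-2)·0.4375) / (9) = 0.8039
Iteration 3:
  x1 = (4 - (-2)·1.0186 - (-2)·0.8039) / (5) = 1.5290
  x2 = (-5 - (3)·1.0594 - (-1)·0.8039) / (-8) = 0.9218
  x3 = (3 - (-3)·1.0594 - (-2)·1.0186) / (9) = 0.9128

0.9128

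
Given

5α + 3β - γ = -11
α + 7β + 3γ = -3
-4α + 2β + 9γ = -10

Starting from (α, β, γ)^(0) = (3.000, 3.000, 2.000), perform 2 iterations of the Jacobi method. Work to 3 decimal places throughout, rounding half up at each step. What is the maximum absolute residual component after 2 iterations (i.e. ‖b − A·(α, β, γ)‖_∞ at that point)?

Iteration 1:
  α = (-11 - (3)·3.000 - (-1)·2.000) / (5) = -3.600
  β = (-3 - (1)·3.000 - (3)·2.000) / (7) = -1.714
  γ = (-10 - (-4)·3.000 - (2)·3.000) / (9) = -0.444
Iteration 2:
  α = (-11 - (3)·-1.714 - (-1)·-0.444) / (5) = -1.260
  β = (-3 - (1)·-3.600 - (3)·-0.444) / (7) = 0.276
  γ = (-10 - (-4)·-3.600 - (2)·-1.714) / (9) = -2.330
Residual b − A·x = (-7.858, 3.318, 5.378); ∞-norm = 7.858

7.858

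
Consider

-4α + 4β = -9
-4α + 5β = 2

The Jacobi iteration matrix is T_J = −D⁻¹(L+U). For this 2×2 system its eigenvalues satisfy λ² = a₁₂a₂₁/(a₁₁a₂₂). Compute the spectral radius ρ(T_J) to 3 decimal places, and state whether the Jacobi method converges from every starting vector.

a₁₂a₂₁/(a₁₁a₂₂) = (4)·(-4) / ((-4)·(5)) = 0.800000
ρ = √|0.800000| = √0.800000 = 0.894
ρ < 1, so Jacobi converges

0.894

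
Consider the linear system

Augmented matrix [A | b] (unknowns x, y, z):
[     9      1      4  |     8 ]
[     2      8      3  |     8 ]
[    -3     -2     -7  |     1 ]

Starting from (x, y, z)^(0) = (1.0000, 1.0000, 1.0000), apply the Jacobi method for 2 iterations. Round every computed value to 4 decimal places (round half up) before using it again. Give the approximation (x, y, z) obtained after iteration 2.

(1.2282, 1.2381, -0.3928)

Iteration 1:
  x = (8 - (1)·1.0000 - (4)·1.0000) / (9) = 0.3333
  y = (8 - (2)·1.0000 - (3)·1.0000) / (8) = 0.3750
  z = (1 - (-3)·1.0000 - (-2)·1.0000) / (-7) = -0.8571
Iteration 2:
  x = (8 - (1)·0.3750 - (4)·-0.8571) / (9) = 1.2282
  y = (8 - (2)·0.3333 - (3)·-0.8571) / (8) = 1.2381
  z = (1 - (-3)·0.3333 - (-2)·0.3750) / (-7) = -0.3928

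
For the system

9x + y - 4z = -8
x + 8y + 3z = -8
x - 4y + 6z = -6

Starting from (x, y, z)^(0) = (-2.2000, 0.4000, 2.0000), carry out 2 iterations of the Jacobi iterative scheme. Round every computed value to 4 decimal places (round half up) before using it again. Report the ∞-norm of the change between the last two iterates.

Iteration 1:
  x = (-8 - (1)·0.4000 - (-4)·2.0000) / (9) = -0.0444
  y = (-8 - (1)·-2.2000 - (3)·2.0000) / (8) = -1.4750
  z = (-6 - (1)·-2.2000 - (-4)·0.4000) / (6) = -0.3667
Iteration 2:
  x = (-8 - (1)·-1.4750 - (-4)·-0.3667) / (9) = -0.8880
  y = (-8 - (1)·-0.0444 - (3)·-0.3667) / (8) = -0.8569
  z = (-6 - (1)·-0.0444 - (-4)·-1.4750) / (6) = -1.9759
Change: (-0.8436, 0.6181, -1.6092) → max |·| = 1.6092

1.6092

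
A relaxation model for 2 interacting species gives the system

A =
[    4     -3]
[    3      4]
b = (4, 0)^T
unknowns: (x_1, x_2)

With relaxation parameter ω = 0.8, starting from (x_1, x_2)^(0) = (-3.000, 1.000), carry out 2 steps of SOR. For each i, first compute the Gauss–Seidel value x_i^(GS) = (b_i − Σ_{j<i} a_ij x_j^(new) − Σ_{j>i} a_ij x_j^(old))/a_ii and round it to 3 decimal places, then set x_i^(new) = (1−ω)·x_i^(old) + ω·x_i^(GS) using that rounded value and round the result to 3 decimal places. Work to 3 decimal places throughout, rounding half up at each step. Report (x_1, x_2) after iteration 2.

Iteration 1:
  x_1: GS value = (4 - (-3)·1.000) / (4) = 1.750;  x_1 ← (1−ω)·-3.000 + ω·1.750 = 0.800
  x_2: GS value = (0 - (3)·0.800) / (4) = -0.600;  x_2 ← (1−ω)·1.000 + ω·-0.600 = -0.280
Iteration 2:
  x_1: GS value = (4 - (-3)·-0.280) / (4) = 0.790;  x_1 ← (1−ω)·0.800 + ω·0.790 = 0.792
  x_2: GS value = (0 - (3)·0.792) / (4) = -0.594;  x_2 ← (1−ω)·-0.280 + ω·-0.594 = -0.531

(0.792, -0.531)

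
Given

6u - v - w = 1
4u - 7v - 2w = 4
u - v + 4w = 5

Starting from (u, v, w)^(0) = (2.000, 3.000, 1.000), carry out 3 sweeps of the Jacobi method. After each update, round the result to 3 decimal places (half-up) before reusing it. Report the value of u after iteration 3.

0.265

Iteration 1:
  u = (1 - (-1)·3.000 - (-1)·1.000) / (6) = 0.833
  v = (4 - (4)·2.000 - (-2)·1.000) / (-7) = 0.286
  w = (5 - (1)·2.000 - (-1)·3.000) / (4) = 1.500
Iteration 2:
  u = (1 - (-1)·0.286 - (-1)·1.500) / (6) = 0.464
  v = (4 - (4)·0.833 - (-2)·1.500) / (-7) = -0.524
  w = (5 - (1)·0.833 - (-1)·0.286) / (4) = 1.113
Iteration 3:
  u = (1 - (-1)·-0.524 - (-1)·1.113) / (6) = 0.265
  v = (4 - (4)·0.464 - (-2)·1.113) / (-7) = -0.624
  w = (5 - (1)·0.464 - (-1)·-0.524) / (4) = 1.003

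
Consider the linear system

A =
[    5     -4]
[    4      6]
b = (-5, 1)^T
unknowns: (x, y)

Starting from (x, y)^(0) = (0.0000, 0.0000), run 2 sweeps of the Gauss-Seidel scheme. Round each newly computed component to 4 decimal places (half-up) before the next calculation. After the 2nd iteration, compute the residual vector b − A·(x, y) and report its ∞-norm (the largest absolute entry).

1.7774

Iteration 1:
  x = (-5 - (-4)·0.0000) / (5) = -1.0000
  y = (1 - (4)·-1.0000) / (6) = 0.8333
Iteration 2:
  x = (-5 - (-4)·0.8333) / (5) = -0.3334
  y = (1 - (4)·-0.3334) / (6) = 0.3889
Residual b − A·x = (-1.7774, 0.0002); ∞-norm = 1.7774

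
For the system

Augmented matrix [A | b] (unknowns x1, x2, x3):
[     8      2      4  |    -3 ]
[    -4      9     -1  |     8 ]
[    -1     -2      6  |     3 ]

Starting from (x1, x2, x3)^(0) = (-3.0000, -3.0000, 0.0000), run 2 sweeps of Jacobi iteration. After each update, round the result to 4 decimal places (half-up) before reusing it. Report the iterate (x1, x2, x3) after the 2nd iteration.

(0.2361, 0.9444, 0.4144)

Iteration 1:
  x1 = (-3 - (2)·-3.0000 - (4)·0.0000) / (8) = 0.3750
  x2 = (8 - (-4)·-3.0000 - (-1)·0.0000) / (9) = -0.4444
  x3 = (3 - (-1)·-3.0000 - (-2)·-3.0000) / (6) = -1.0000
Iteration 2:
  x1 = (-3 - (2)·-0.4444 - (4)·-1.0000) / (8) = 0.2361
  x2 = (8 - (-4)·0.3750 - (-1)·-1.0000) / (9) = 0.9444
  x3 = (3 - (-1)·0.3750 - (-2)·-0.4444) / (6) = 0.4144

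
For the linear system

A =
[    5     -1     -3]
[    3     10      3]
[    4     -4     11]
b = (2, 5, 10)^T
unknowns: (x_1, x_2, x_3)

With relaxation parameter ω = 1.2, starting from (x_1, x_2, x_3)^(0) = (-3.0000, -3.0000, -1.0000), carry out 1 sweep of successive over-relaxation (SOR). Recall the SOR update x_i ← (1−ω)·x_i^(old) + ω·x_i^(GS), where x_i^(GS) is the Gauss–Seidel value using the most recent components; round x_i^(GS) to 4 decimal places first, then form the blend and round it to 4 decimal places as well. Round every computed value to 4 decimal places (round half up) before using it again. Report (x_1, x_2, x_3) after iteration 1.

(-0.3600, 1.6896, 2.1853)

Iteration 1:
  x_1: GS value = (2 - (-1)·-3.0000 - (-3)·-1.0000) / (5) = -0.8000;  x_1 ← (1−ω)·-3.0000 + ω·-0.8000 = -0.3600
  x_2: GS value = (5 - (3)·-0.3600 - (3)·-1.0000) / (10) = 0.9080;  x_2 ← (1−ω)·-3.0000 + ω·0.9080 = 1.6896
  x_3: GS value = (10 - (4)·-0.3600 - (-4)·1.6896) / (11) = 1.6544;  x_3 ← (1−ω)·-1.0000 + ω·1.6544 = 2.1853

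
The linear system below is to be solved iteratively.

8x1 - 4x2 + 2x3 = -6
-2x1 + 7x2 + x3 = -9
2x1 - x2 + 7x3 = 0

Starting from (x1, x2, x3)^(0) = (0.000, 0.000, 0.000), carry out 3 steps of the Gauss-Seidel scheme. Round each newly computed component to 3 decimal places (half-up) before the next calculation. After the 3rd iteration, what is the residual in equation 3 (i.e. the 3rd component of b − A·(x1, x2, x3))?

0.003

Iteration 1:
  x1 = (-6 - (-4)·0.000 - (2)·0.000) / (8) = -0.750
  x2 = (-9 - (-2)·-0.750 - (1)·0.000) / (7) = -1.500
  x3 = (0 - (2)·-0.750 - (-1)·-1.500) / (7) = 0.000
Iteration 2:
  x1 = (-6 - (-4)·-1.500 - (2)·0.000) / (8) = -1.500
  x2 = (-9 - (-2)·-1.500 - (1)·0.000) / (7) = -1.714
  x3 = (0 - (2)·-1.500 - (-1)·-1.714) / (7) = 0.184
Iteration 3:
  x1 = (-6 - (-4)·-1.714 - (2)·0.184) / (8) = -1.653
  x2 = (-9 - (-2)·-1.653 - (1)·0.184) / (7) = -1.784
  x3 = (0 - (2)·-1.653 - (-1)·-1.784) / (7) = 0.217
Residual b − A·x = (-0.346, -0.035, 0.003)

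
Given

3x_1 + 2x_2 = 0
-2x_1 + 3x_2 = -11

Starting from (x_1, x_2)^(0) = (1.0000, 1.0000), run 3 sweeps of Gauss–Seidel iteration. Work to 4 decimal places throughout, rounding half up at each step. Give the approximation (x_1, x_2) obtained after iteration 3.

(1.2263, -2.8491)

Iteration 1:
  x_1 = (0 - (2)·1.0000) / (3) = -0.6667
  x_2 = (-11 - (-2)·-0.6667) / (3) = -4.1111
Iteration 2:
  x_1 = (0 - (2)·-4.1111) / (3) = 2.7407
  x_2 = (-11 - (-2)·2.7407) / (3) = -1.8395
Iteration 3:
  x_1 = (0 - (2)·-1.8395) / (3) = 1.2263
  x_2 = (-11 - (-2)·1.2263) / (3) = -2.8491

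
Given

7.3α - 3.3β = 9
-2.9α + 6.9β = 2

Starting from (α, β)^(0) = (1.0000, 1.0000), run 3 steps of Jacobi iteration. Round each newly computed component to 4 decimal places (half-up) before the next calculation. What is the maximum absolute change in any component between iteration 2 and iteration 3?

Iteration 1:
  α = (9 - (-3.3)·1.0000) / (7.3) = 1.6849
  β = (2 - (-2.9)·1.0000) / (6.9) = 0.7101
Iteration 2:
  α = (9 - (-3.3)·0.7101) / (7.3) = 1.5539
  β = (2 - (-2.9)·1.6849) / (6.9) = 0.9980
Iteration 3:
  α = (9 - (-3.3)·0.9980) / (7.3) = 1.6840
  β = (2 - (-2.9)·1.5539) / (6.9) = 0.9429
Change: (0.1301, -0.0551) → max |·| = 0.1301

0.1301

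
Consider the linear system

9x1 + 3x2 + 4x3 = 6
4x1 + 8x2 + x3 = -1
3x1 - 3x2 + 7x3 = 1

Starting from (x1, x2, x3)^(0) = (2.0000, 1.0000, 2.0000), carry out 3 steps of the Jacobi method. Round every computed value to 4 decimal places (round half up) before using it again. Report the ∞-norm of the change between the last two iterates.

Iteration 1:
  x1 = (6 - (3)·1.0000 - (4)·2.0000) / (9) = -0.5556
  x2 = (-1 - (4)·2.0000 - (1)·2.0000) / (8) = -1.3750
  x3 = (1 - (3)·2.0000 - (-3)·1.0000) / (7) = -0.2857
Iteration 2:
  x1 = (6 - (3)·-1.3750 - (4)·-0.2857) / (9) = 1.2520
  x2 = (-1 - (4)·-0.5556 - (1)·-0.2857) / (8) = 0.1885
  x3 = (1 - (3)·-0.5556 - (-3)·-1.3750) / (7) = -0.2083
Iteration 3:
  x1 = (6 - (3)·0.1885 - (4)·-0.2083) / (9) = 0.6964
  x2 = (-1 - (4)·1.2520 - (1)·-0.2083) / (8) = -0.7250
  x3 = (1 - (3)·1.2520 - (-3)·0.1885) / (7) = -0.3129
Change: (-0.5556, -0.9135, -0.1046) → max |·| = 0.9135

0.9135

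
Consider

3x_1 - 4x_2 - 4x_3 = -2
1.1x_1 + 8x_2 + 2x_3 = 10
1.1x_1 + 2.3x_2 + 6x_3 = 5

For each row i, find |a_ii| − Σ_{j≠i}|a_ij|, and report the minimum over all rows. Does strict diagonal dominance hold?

row 1: |3| − (4+4) = -5
row 2: |8| − (1.1+2) = 4.9
row 3: |6| − (1.1+2.3) = 2.6
minimum over rows = -5 → not strictly diagonally dominant

-5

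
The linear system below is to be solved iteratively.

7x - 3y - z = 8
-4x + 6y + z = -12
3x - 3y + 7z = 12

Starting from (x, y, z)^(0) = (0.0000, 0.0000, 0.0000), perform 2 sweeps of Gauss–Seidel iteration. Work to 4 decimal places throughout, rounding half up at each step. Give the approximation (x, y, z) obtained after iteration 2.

(0.7114, -1.6414, 0.7059)

Iteration 1:
  x = (8 - (-3)·0.0000 - (-1)·0.0000) / (7) = 1.1429
  y = (-12 - (-4)·1.1429 - (1)·0.0000) / (6) = -1.2381
  z = (12 - (3)·1.1429 - (-3)·-1.2381) / (7) = 0.6939
Iteration 2:
  x = (8 - (-3)·-1.2381 - (-1)·0.6939) / (7) = 0.7114
  y = (-12 - (-4)·0.7114 - (1)·0.6939) / (6) = -1.6414
  z = (12 - (3)·0.7114 - (-3)·-1.6414) / (7) = 0.7059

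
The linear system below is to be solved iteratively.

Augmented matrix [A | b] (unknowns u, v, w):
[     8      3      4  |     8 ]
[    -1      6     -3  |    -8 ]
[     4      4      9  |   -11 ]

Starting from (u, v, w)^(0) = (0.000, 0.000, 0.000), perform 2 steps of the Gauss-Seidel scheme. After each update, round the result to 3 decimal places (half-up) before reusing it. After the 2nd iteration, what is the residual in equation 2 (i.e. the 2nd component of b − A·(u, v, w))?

Iteration 1:
  u = (8 - (3)·0.000 - (4)·0.000) / (8) = 1.000
  v = (-8 - (-1)·1.000 - (-3)·0.000) / (6) = -1.167
  w = (-11 - (4)·1.000 - (4)·-1.167) / (9) = -1.148
Iteration 2:
  u = (8 - (3)·-1.167 - (4)·-1.148) / (8) = 2.012
  v = (-8 - (-1)·2.012 - (-3)·-1.148) / (6) = -1.572
  w = (-11 - (4)·2.012 - (4)·-1.572) / (9) = -1.418
Residual b − A·x = (2.292, -0.810, 0.002)

-0.810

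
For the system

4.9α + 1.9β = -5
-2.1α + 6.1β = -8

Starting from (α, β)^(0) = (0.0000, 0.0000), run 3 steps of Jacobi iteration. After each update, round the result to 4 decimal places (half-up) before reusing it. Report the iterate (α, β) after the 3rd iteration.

(-0.3756, -1.4877)

Iteration 1:
  α = (-5 - (1.9)·0.0000) / (4.9) = -1.0204
  β = (-8 - (-2.1)·0.0000) / (6.1) = -1.3115
Iteration 2:
  α = (-5 - (1.9)·-1.3115) / (4.9) = -0.5119
  β = (-8 - (-2.1)·-1.0204) / (6.1) = -1.6628
Iteration 3:
  α = (-5 - (1.9)·-1.6628) / (4.9) = -0.3756
  β = (-8 - (-2.1)·-0.5119) / (6.1) = -1.4877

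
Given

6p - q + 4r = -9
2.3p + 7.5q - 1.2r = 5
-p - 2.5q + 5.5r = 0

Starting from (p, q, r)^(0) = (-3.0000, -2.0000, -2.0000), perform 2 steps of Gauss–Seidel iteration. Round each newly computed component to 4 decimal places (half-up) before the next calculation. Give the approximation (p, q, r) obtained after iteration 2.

Iteration 1:
  p = (-9 - (-1)·-2.0000 - (4)·-2.0000) / (6) = -0.5000
  q = (5 - (2.3)·-0.5000 - (-1.2)·-2.0000) / (7.5) = 0.5000
  r = (0 - (-1)·-0.5000 - (-2.5)·0.5000) / (5.5) = 0.1364
Iteration 2:
  p = (-9 - (-1)·0.5000 - (4)·0.1364) / (6) = -1.5076
  q = (5 - (2.3)·-1.5076 - (-1.2)·0.1364) / (7.5) = 1.1508
  r = (0 - (-1)·-1.5076 - (-2.5)·1.1508) / (5.5) = 0.2490

(-1.5076, 1.1508, 0.2490)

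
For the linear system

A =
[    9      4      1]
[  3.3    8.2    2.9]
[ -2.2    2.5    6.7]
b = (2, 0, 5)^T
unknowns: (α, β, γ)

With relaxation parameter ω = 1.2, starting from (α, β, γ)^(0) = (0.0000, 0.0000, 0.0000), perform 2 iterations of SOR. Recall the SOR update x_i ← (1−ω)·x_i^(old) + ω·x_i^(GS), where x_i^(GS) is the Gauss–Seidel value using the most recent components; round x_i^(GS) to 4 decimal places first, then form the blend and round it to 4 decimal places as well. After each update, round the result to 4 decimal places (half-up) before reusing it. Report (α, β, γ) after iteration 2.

Iteration 1:
  α: GS value = (2 - (4)·0.0000 - (1)·0.0000) / (9) = 0.2222;  α ← (1−ω)·0.0000 + ω·0.2222 = 0.2666
  β: GS value = (0 - (3.3)·0.2666 - (2.9)·0.0000) / (8.2) = -0.1073;  β ← (1−ω)·0.0000 + ω·-0.1073 = -0.1288
  γ: GS value = (5 - (-2.2)·0.2666 - (2.5)·-0.1288) / (6.7) = 0.8819;  γ ← (1−ω)·0.0000 + ω·0.8819 = 1.0583
Iteration 2:
  α: GS value = (2 - (4)·-0.1288 - (1)·1.0583) / (9) = 0.1619;  α ← (1−ω)·0.2666 + ω·0.1619 = 0.1410
  β: GS value = (0 - (3.3)·0.1410 - (2.9)·1.0583) / (8.2) = -0.4310;  β ← (1−ω)·-0.1288 + ω·-0.4310 = -0.4914
  γ: GS value = (5 - (-2.2)·0.1410 - (2.5)·-0.4914) / (6.7) = 0.9759;  γ ← (1−ω)·1.0583 + ω·0.9759 = 0.9594

(0.1410, -0.4914, 0.9594)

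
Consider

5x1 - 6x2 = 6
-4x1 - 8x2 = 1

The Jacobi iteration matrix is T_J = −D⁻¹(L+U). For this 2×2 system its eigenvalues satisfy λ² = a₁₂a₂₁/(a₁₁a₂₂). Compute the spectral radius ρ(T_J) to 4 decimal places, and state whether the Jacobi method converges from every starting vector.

a₁₂a₂₁/(a₁₁a₂₂) = (-6)·(-4) / ((5)·(-8)) = -0.600000
ρ = √|-0.600000| = √0.600000 = 0.7746
ρ < 1, so Jacobi converges

0.7746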